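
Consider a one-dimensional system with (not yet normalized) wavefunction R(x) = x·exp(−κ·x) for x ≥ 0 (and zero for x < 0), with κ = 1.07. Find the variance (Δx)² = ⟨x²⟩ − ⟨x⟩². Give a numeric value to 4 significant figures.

0.6551

Compute ⟨x⟩ and ⟨x²⟩ separately, then (Δx)² = ⟨x²⟩ − ⟨x⟩².
Every integrand reduces to terms xʲ·e^(−2κx) on [0, ∞); use ∫₀^∞ xʲ·e^(−2κx) dx = j!/(2κ)^(j+1).
Normalization: ∫|R|² dx = 0.20407.
⟨x⟩ = 1.4019 and ⟨x²⟩ = 2.6203.
(Δx)² = 2.6203 − (1.4019)² = 0.65508.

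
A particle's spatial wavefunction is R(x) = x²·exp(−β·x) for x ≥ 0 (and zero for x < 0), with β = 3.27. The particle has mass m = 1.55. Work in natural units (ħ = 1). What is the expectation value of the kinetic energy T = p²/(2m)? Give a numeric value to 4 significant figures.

1.150

T = −(ħ²/2m) d²/dx², so ⟨T⟩ = −(ħ²/2m) ∫ R*·R'' dx / ∫|R|² dx; with m = 1.55.
Differentiate x²·exp(−β·x) with the product rule; every integrand then reduces to terms xʲ·e^(−2βx) on [0, ∞), with ∫₀^∞ xʲ·e^(−2βx) dx = j!/(2β)^(j+1).
State is unnormalized: ∫|R|² dx = 0.0020060, and ∫R*·(−ħ²/2m · R'') dx = 0.0023064, so ⟨T⟩ = 0.0023064 / 0.0020060.
⟨T⟩ = 1.1498.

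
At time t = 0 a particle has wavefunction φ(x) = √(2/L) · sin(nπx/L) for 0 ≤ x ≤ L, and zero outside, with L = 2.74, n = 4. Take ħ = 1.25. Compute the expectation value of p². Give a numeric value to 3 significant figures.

p² φ = −ħ² d²φ/dx²; ⟨p²⟩ = −ħ² ∫ φ*·φ'' dx.
d/dx sin(nπx/L) = (nπ/L)·cos(nπx/L) and d²/dx² sin(nπx/L) = −(nπ/L)²·sin(nπx/L); on 0 ≤ x ≤ L, ∫sin²(nπx/L) dx = L/2 and ∫sin(nπx/L)·cos(nπx/L) dx = 0.
⟨p²⟩ = 32.865.

32.9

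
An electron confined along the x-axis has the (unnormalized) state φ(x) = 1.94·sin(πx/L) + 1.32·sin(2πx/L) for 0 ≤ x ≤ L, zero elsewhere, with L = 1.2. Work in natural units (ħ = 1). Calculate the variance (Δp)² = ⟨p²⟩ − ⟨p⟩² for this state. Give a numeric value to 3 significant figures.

Compute ⟨p⟩ and ⟨p²⟩ separately; (Δp)² = ⟨p²⟩ − ⟨p⟩².
d²/dx² sin(jπx/L) = −(jπ/L)²·sin(jπx/L); on 0 ≤ x ≤ L, ∫sin²(jπx/L) dx = L/2 and ∫sin(jπx/L)·sin(lπx/L) dx = 0 for j ≠ l, so only diagonal terms survive in ∫|φ|² and ∫φ·φ″; ∫φ·φ′ dx = [φ²/2] between the walls = 0.
Normalization: ∫|φ|² dx = 3.3036.
⟨p⟩ = 0.0000 and ⟨p²⟩ = 13.361.
(Δp)² = 13.361 − (0.0000)² = 13.361.

13.4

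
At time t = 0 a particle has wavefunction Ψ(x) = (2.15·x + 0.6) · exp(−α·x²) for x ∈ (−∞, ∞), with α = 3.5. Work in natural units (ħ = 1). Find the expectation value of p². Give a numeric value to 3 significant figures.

p² Ψ = −ħ² d²Ψ/dx²; ⟨p²⟩ = −ħ² ∫ Ψ*·Ψ'' dx / ∫|Ψ|² dx.
Expand each integrand as polynomial × e^(−2αx²) and use ∫x^(2j)·e^(−2αx²) dx = (2j−1)!!/(4α)^j · √(π/(2α)), odd powers → 0; here √(π/(2α)) = 0.66992. Differentiate with the product rule, d/dx e^(−αx²) = −2αx·e^(−αx²).
State is unnormalized: ∫|Ψ|² dx = 0.46237, and ∫Ψ*·(−ħ² Ψ'') dx = 3.1666, so ⟨p²⟩ = 3.1666 / 0.46237.
⟨p²⟩ = 6.8488.

6.85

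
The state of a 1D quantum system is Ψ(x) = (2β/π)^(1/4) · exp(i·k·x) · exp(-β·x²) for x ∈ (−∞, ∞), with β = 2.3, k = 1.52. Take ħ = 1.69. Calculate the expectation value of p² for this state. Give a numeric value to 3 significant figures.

13.2

p² Ψ = −ħ² d²Ψ/dx²; ⟨p²⟩ = −ħ² ∫ Ψ*·Ψ'' dx.
Gaussian moments: ∫x^(2j)·e^(−2βx²) dx = (2j−1)!!/(4β)^j · √(π/(2β)), odd powers integrate to 0; here √(π/(2β)) = 0.82641. Derivatives: Ψ′ = (ik − 2βx)·Ψ, Ψ″ = ((ik − 2βx)² − 2β)·Ψ; the odd-in-x pieces drop out.
⟨p²⟩ = 13.168.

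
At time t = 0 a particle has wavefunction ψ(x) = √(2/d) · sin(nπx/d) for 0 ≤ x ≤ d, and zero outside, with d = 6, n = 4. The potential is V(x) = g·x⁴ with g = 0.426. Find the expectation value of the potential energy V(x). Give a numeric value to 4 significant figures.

⟨V⟩ = ∫ V(x)·|ψ|² dx.
With sin²θ = (1 − cos2θ)/2 on 0 ≤ x ≤ d: ∫sin²(nπx/d) dx = d/2, ∫x·sin²(nπx/d) dx = d²/4, ∫x²·sin²(nπx/d) dx = d³·(1/6 − 1/(4n²π²)); higher powers xᵏ the same way, integrating xᵏ·cos(2nπx/d) by parts.
⟨V⟩ = 106.96.

107.0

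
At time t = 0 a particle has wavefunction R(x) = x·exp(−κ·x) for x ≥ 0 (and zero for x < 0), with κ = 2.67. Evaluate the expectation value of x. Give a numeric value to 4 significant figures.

⟨x⟩ = ∫ x·|R|² dx / ∫|R|² dx (integrals over the domain).
Every integrand reduces to terms xʲ·e^(−2κx) on [0, ∞); use ∫₀^∞ xʲ·e^(−2κx) dx = j!/(2κ)^(j+1).
State is unnormalized: ∫|R|² dx = 0.013134, and ∫R*·x·R dx = 0.0073788, so ⟨x⟩ = 0.0073788 / 0.013134.
⟨x⟩ = 0.56180.

0.5618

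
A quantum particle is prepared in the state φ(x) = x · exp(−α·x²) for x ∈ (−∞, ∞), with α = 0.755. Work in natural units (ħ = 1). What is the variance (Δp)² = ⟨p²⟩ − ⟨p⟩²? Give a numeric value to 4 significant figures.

2.265

Compute ⟨p⟩ and ⟨p²⟩ separately; (Δp)² = ⟨p²⟩ − ⟨p⟩².
Expand each integrand as polynomial × e^(−2αx²) and use ∫x^(2j)·e^(−2αx²) dx = (2j−1)!!/(4α)^j · √(π/(2α)), odd powers → 0; here √(π/(2α)) = 1.4424. Differentiate with the product rule, d/dx e^(−αx²) = −2αx·e^(−αx²).
Normalization: ∫|φ|² dx = 0.47762.
⟨p⟩ = 0.0000 and ⟨p²⟩ = 2.2650.
(Δp)² = 2.2650 − (0.0000)² = 2.2650.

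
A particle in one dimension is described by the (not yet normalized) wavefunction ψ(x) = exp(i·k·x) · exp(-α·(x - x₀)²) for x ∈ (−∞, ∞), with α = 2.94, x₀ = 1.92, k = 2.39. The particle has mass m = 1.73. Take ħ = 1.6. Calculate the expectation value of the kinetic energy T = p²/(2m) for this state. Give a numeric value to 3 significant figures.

6.40

T = −(ħ²/2m) d²/dx², so ⟨T⟩ = −(ħ²/2m) ∫ ψ*·ψ'' dx / ∫|ψ|² dx; with m = 1.73.
Gaussian moments (u = x − x₀): ∫u^(2j)·e^(−2αu²) du = (2j−1)!!/(4α)^j · √(π/(2α)), odd powers integrate to 0; here √(π/(2α)) = 0.73095. Derivatives: ψ′ = (ik − 2αu)·ψ, ψ″ = ((ik − 2αu)² − 2α)·ψ; the odd-in-u pieces drop out.
State is unnormalized: ∫|ψ|² dx = 0.73095, and ∫ψ*·(−ħ²/2m · ψ'') dx = 4.6792, so ⟨T⟩ = 4.6792 / 0.73095.
⟨T⟩ = 6.4016.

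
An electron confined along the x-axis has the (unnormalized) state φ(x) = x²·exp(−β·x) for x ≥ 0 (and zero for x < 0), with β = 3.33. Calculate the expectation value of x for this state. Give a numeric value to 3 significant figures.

0.751

⟨x⟩ = ∫ x·|φ|² dx / ∫|φ|² dx (integrals over the domain).
Every integrand reduces to terms xʲ·e^(−2βx) on [0, ∞); use ∫₀^∞ xʲ·e^(−2βx) dx = j!/(2β)^(j+1).
State is unnormalized: ∫|φ|² dx = 0.0018316, and ∫φ*·x·φ dx = 0.0013751, so ⟨x⟩ = 0.0013751 / 0.0018316.
⟨x⟩ = 0.75075.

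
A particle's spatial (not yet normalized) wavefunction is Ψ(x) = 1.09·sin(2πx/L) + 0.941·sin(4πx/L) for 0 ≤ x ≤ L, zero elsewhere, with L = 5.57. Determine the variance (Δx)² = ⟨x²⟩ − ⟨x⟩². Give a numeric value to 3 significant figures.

Compute ⟨x⟩ and ⟨x²⟩ separately, then (Δx)² = ⟨x²⟩ − ⟨x⟩².
On 0 ≤ x ≤ L (j ≠ l): ∫sin²(jπx/L) dx = L/2, ∫sin(jπx/L)·sin(lπx/L) dx = 0; diagonal moments ∫x·sin²(jπx/L) dx = L²/4, ∫x²·sin²(jπx/L) dx = L³·(1/6 − 1/(4j²π²)); cross terms ∫x·sin(jπx/L)·sin(lπx/L) dx = 0 for j + l even and −4jlL²/(π²(j² − l²)²) for j + l odd, ∫x²·sin(jπx/L)·sin(lπx/L) dx = (−1)^(j+l)·4jlL³/(π²(j² − l²)²); higher powers the same way via product-to-sum and parts.
Normalization: ∫|Ψ|² dx = 5.7749.
⟨x⟩ = 2.7850 and ⟨x²⟩ = 11.457.
(Δx)² = 11.457 − (2.7850)² = 3.7005.

3.70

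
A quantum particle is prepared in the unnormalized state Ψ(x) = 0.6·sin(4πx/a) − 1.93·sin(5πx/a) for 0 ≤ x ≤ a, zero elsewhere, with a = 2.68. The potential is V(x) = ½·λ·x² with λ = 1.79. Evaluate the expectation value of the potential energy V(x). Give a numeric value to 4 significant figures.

2.859

⟨V⟩ = ∫ V(x)·|Ψ|² dx / ∫|Ψ|² dx.
On 0 ≤ x ≤ a (j ≠ l): ∫sin²(jπx/a) dx = a/2, ∫sin(jπx/a)·sin(lπx/a) dx = 0; diagonal moments ∫x·sin²(jπx/a) dx = a²/4, ∫x²·sin²(jπx/a) dx = a³·(1/6 − 1/(4j²π²)); cross terms ∫x·sin(jπx/a)·sin(lπx/a) dx = 0 for j + l even and −4jla²/(π²(j² − l²)²) for j + l odd, ∫x²·sin(jπx/a)·sin(lπx/a) dx = (−1)^(j+l)·4jla³/(π²(j² − l²)²); higher powers the same way via product-to-sum and parts.
State is unnormalized: ∫|Ψ|² dx = 5.4738, and ∫Ψ*·V(x)·Ψ dx = 15.647, so ⟨V⟩ = 15.647 / 5.4738.
⟨V⟩ = 2.8585.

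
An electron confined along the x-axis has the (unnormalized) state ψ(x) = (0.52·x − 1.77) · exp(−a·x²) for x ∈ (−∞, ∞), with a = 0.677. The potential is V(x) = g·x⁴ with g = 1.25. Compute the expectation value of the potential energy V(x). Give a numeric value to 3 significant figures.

0.575

⟨V⟩ = ∫ V(x)·|ψ|² dx / ∫|ψ|² dx.
Expand each integrand as polynomial × e^(−2ax²) and use ∫x^(2j)·e^(−2ax²) dx = (2j−1)!!/(4a)^j · √(π/(2a)), odd powers → 0; here √(π/(2a)) = 1.5232.
State is unnormalized: ∫|ψ|² dx = 4.9242, and ∫ψ*·V(x)·ψ dx = 2.8292, so ⟨V⟩ = 2.8292 / 4.9242.
⟨V⟩ = 0.57455.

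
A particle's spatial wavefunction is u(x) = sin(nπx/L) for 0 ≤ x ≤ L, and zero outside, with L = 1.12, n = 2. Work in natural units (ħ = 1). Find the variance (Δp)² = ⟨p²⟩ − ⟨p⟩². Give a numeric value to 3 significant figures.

Compute ⟨p⟩ and ⟨p²⟩ separately; (Δp)² = ⟨p²⟩ − ⟨p⟩².
d/dx sin(nπx/L) = (nπ/L)·cos(nπx/L) and d²/dx² sin(nπx/L) = −(nπ/L)²·sin(nπx/L); on 0 ≤ x ≤ L, ∫sin²(nπx/L) dx = L/2 and ∫sin(nπx/L)·cos(nπx/L) dx = 0.
Normalization: ∫|u|² dx = 0.56000.
⟨p⟩ = 0.0000 and ⟨p²⟩ = 31.472.
(Δp)² = 31.472 − (0.0000)² = 31.472.

31.5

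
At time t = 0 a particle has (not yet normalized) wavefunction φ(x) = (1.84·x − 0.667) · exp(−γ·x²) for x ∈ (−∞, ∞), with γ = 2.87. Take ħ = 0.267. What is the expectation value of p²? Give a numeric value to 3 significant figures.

p² φ = −ħ² d²φ/dx²; ⟨p²⟩ = −ħ² ∫ φ*·φ'' dx / ∫|φ|² dx.
Expand each integrand as polynomial × e^(−2γx²) and use ∫x^(2j)·e^(−2γx²) dx = (2j−1)!!/(4γ)^j · √(π/(2γ)), odd powers → 0; here √(π/(2γ)) = 0.73981. Differentiate with the product rule, d/dx e^(−γx²) = −2γx·e^(−γx²).
State is unnormalized: ∫|φ|² dx = 0.54731, and ∫φ*·(−ħ² φ'') dx = 0.20126, so ⟨p²⟩ = 0.20126 / 0.54731.
⟨p²⟩ = 0.36772.

0.368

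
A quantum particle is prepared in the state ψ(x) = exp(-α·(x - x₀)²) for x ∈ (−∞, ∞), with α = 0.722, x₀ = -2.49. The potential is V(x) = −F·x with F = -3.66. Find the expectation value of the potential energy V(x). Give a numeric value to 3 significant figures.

⟨V⟩ = ∫ V(x)·|ψ|² dx / ∫|ψ|² dx.
Gaussian moments (u = x − x₀): ∫u^(2j)·e^(−2αu²) du = (2j−1)!!/(4α)^j · √(π/(2α)), odd powers integrate to 0; here √(π/(2α)) = 1.4750.
State is unnormalized: ∫|ψ|² dx = 1.4750, and ∫ψ*·V(x)·ψ dx = -13.442, so ⟨V⟩ = -13.442 / 1.4750.
⟨V⟩ = -9.1134.

-9.11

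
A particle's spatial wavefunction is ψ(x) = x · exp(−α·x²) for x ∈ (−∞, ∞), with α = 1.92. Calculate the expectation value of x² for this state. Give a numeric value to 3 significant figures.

⟨x²⟩ = ∫ x²·|ψ|² dx / ∫|ψ|² dx (integrals over the domain).
Expand each integrand as polynomial × e^(−2αx²) and use ∫x^(2j)·e^(−2αx²) dx = (2j−1)!!/(4α)^j · √(π/(2α)), odd powers → 0; here √(π/(2α)) = 0.90450.
State is unnormalized: ∫|ψ|² dx = 0.11777, and ∫ψ*·x²·ψ dx = 0.046005, so ⟨x²⟩ = 0.046005 / 0.11777.
⟨x²⟩ = 0.39063.

0.391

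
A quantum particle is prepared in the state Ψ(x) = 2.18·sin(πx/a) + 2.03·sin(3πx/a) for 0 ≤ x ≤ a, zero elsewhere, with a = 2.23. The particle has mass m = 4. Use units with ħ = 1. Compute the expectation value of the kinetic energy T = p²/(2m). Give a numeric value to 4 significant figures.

1.170

T = −(ħ²/2m) d²/dx², so ⟨T⟩ = −(ħ²/2m) ∫ Ψ*·Ψ'' dx / ∫|Ψ|² dx; with m = 4.
d²/dx² sin(jπx/a) = −(jπ/a)²·sin(jπx/a); on 0 ≤ x ≤ a, ∫sin²(jπx/a) dx = a/2 and ∫sin(jπx/a)·sin(lπx/a) dx = 0 for j ≠ l, so only diagonal terms survive in ∫|Ψ|² and ∫Ψ·Ψ″; ∫Ψ·Ψ′ dx = [Ψ²/2] between the walls = 0.
State is unnormalized: ∫|Ψ|² dx = 9.8937, and ∫Ψ*·(−ħ²/2m · Ψ'') dx = 11.574, so ⟨T⟩ = 11.574 / 9.8937.
⟨T⟩ = 1.1698.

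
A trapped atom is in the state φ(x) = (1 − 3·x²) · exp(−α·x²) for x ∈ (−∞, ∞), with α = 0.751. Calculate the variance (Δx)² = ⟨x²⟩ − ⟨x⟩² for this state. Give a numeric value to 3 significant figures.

Compute ⟨x⟩ and ⟨x²⟩ separately, then (Δx)² = ⟨x²⟩ − ⟨x⟩².
Expand each integrand as polynomial × e^(−2αx²) and use ∫x^(2j)·e^(−2αx²) dx = (2j−1)!!/(4α)^j · √(π/(2α)), odd powers → 0; here √(π/(2α)) = 1.4462.
Normalization: ∫|φ|² dx = 2.8848.
⟨x⟩ = 0.0000 and ⟨x²⟩ = 1.6636.
(Δx)² = 1.6636 − (0.0000)² = 1.6636.

1.66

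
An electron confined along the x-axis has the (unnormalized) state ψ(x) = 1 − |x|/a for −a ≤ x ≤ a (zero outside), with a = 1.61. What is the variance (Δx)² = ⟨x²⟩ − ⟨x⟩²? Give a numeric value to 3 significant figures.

Compute ⟨x⟩ and ⟨x²⟩ separately, then (Δx)² = ⟨x²⟩ − ⟨x⟩².
ψ is even, so ∫ over [−a, a] = 2∫₀ᵃ with ψ = 1 − x/a there: ∫₀ᵃ (1 − x/a)² dx = a/3, ∫₀ᵃ x²(1 − x/a)² dx = a³/30, ∫₀ᵃ x⁴(1 − x/a)² dx = a⁵/105.
Normalization: ∫|ψ|² dx = 1.0733.
⟨x⟩ = 0.0000 and ⟨x²⟩ = 0.25921.
(Δx)² = 0.25921 − (0.0000)² = 0.25921.

0.259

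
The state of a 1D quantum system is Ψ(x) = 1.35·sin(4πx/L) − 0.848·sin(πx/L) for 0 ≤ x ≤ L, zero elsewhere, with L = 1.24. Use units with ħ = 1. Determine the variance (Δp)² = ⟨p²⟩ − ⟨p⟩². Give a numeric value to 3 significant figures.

75.5

Compute ⟨p⟩ and ⟨p²⟩ separately; (Δp)² = ⟨p²⟩ − ⟨p⟩².
d²/dx² sin(jπx/L) = −(jπ/L)²·sin(jπx/L); on 0 ≤ x ≤ L, ∫sin²(jπx/L) dx = L/2 and ∫sin(jπx/L)·sin(lπx/L) dx = 0 for j ≠ l, so only diagonal terms survive in ∫|Ψ|² and ∫Ψ·Ψ″; ∫Ψ·Ψ′ dx = [Ψ²/2] between the walls = 0.
Normalization: ∫|Ψ|² dx = 1.5758.
⟨p⟩ = 0.0000 and ⟨p²⟩ = 75.460.
(Δp)² = 75.460 − (0.0000)² = 75.460.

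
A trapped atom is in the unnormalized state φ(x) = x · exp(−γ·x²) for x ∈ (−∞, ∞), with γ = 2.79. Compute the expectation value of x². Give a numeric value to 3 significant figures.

⟨x²⟩ = ∫ x²·|φ|² dx / ∫|φ|² dx (integrals over the domain).
Expand each integrand as polynomial × e^(−2γx²) and use ∫x^(2j)·e^(−2γx²) dx = (2j−1)!!/(4γ)^j · √(π/(2γ)), odd powers → 0; here √(π/(2γ)) = 0.75034.
State is unnormalized: ∫|φ|² dx = 0.067235, and ∫φ*·x²·φ dx = 0.018074, so ⟨x²⟩ = 0.018074 / 0.067235.
⟨x²⟩ = 0.26882.

0.269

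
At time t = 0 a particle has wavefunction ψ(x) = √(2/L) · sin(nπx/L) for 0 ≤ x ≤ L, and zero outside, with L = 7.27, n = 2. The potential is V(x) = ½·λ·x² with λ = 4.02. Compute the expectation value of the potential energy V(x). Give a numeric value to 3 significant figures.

⟨V⟩ = ∫ V(x)·|ψ|² dx.
With sin²θ = (1 − cos2θ)/2 on 0 ≤ x ≤ L: ∫sin²(nπx/L) dx = L/2, ∫x·sin²(nπx/L) dx = L²/4, ∫x²·sin²(nπx/L) dx = L³·(1/6 − 1/(4n²π²)); higher powers xᵏ the same way, integrating xᵏ·cos(2nπx/L) by parts.
⟨V⟩ = 34.066.

34.1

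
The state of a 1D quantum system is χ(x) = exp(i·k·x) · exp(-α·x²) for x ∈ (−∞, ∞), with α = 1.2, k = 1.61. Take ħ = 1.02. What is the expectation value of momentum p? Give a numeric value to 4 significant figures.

1.642

p χ = −iħ dχ/dx; then ⟨p⟩ = ∫ χ*·(pχ) dx / ∫|χ|² dx.
Gaussian moments: ∫x^(2j)·e^(−2αx²) dx = (2j−1)!!/(4α)^j · √(π/(2α)), odd powers integrate to 0; here √(π/(2α)) = 1.1441. Derivatives: χ′ = (ik − 2αx)·χ, χ″ = ((ik − 2αx)² − 2α)·χ; the odd-in-x pieces drop out.
State is unnormalized: ∫|χ|² dx = 1.1441, and ∫χ*·(−iħ χ') dx = 1.8789, so ⟨p⟩ = 1.8789 / 1.1441.
⟨p⟩ = 1.6422.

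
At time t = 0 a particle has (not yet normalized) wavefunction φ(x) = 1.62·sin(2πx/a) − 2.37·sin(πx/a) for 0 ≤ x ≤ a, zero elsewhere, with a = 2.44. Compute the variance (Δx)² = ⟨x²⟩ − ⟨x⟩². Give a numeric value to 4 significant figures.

Compute ⟨x⟩ and ⟨x²⟩ separately, then (Δx)² = ⟨x²⟩ − ⟨x⟩².
On 0 ≤ x ≤ a (j ≠ l): ∫sin²(jπx/a) dx = a/2, ∫sin(jπx/a)·sin(lπx/a) dx = 0; diagonal moments ∫x·sin²(jπx/a) dx = a²/4, ∫x²·sin²(jπx/a) dx = a³·(1/6 − 1/(4j²π²)); cross terms ∫x·sin(jπx/a)·sin(lπx/a) dx = 0 for j + l even and −4jla²/(π²(j² − l²)²) for j + l odd, ∫x²·sin(jπx/a)·sin(lπx/a) dx = (−1)^(j+l)·4jla³/(π²(j² − l²)²); higher powers the same way via product-to-sum and parts.
Normalization: ∫|φ|² dx = 10.054.
⟨x⟩ = 1.6295 and ⟨x²⟩ = 2.7542.
(Δx)² = 2.7542 − (1.6295)² = 0.098857.

0.09886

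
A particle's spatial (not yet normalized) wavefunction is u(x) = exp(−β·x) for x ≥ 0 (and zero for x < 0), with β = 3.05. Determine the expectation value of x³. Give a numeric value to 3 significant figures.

0.0264

⟨x³⟩ = ∫ x³·|u|² dx / ∫|u|² dx (integrals over the domain).
Every integrand reduces to terms xʲ·e^(−2βx) on [0, ∞); use ∫₀^∞ xʲ·e^(−2βx) dx = j!/(2β)^(j+1).
State is unnormalized: ∫|u|² dx = 0.16393, and ∫u*·x³·u dx = 0.0043334, so ⟨x³⟩ = 0.0043334 / 0.16393.
⟨x³⟩ = 0.026434.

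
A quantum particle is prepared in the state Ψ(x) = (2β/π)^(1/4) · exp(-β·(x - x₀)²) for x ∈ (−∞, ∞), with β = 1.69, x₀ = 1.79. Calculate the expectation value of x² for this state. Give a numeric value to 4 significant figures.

⟨x²⟩ = ∫ x²·|Ψ|² dx (integrals over the domain).
Gaussian moments (u = x − x₀): ∫u^(2j)·e^(−2βu²) du = (2j−1)!!/(4β)^j · √(π/(2β)), odd powers integrate to 0; here √(π/(2β)) = 0.96409.
⟨x²⟩ = 3.3520.

3.352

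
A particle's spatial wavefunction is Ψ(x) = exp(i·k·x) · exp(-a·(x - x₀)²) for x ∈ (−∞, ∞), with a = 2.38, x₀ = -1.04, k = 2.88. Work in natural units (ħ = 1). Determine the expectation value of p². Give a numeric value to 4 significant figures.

p² Ψ = −ħ² d²Ψ/dx²; ⟨p²⟩ = −ħ² ∫ Ψ*·Ψ'' dx / ∫|Ψ|² dx.
Gaussian moments (u = x − x₀): ∫u^(2j)·e^(−2au²) du = (2j−1)!!/(4a)^j · √(π/(2a)), odd powers integrate to 0; here √(π/(2a)) = 0.81240. Derivatives: Ψ′ = (ik − 2au)·Ψ, Ψ″ = ((ik − 2au)² − 2a)·Ψ; the odd-in-u pieces drop out.
State is unnormalized: ∫|Ψ|² dx = 0.81240, and ∫Ψ*·(−ħ² Ψ'') dx = 8.6719, so ⟨p²⟩ = 8.6719 / 0.81240.
⟨p²⟩ = 10.674.

10.67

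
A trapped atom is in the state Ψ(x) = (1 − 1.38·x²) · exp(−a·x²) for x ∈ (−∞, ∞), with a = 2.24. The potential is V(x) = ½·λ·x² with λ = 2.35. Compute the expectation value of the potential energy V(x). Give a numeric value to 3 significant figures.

⟨V⟩ = ∫ V(x)·|Ψ|² dx / ∫|Ψ|² dx.
Expand each integrand as polynomial × e^(−2ax²) and use ∫x^(2j)·e^(−2ax²) dx = (2j−1)!!/(4a)^j · √(π/(2a)), odd powers → 0; here √(π/(2a)) = 0.83741.
State is unnormalized: ∫|Ψ|² dx = 0.63905, and ∫Ψ*·V(x)·Ψ dx = 0.047409, so ⟨V⟩ = 0.047409 / 0.63905.
⟨V⟩ = 0.074187.

0.0742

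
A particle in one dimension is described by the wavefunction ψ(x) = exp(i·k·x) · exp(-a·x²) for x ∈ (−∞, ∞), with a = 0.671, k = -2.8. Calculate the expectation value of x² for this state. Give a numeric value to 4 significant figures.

⟨x²⟩ = ∫ x²·|ψ|² dx / ∫|ψ|² dx (integrals over the domain).
Gaussian moments: ∫x^(2j)·e^(−2ax²) dx = (2j−1)!!/(4a)^j · √(π/(2a)), odd powers integrate to 0; here √(π/(2a)) = 1.5300.
State is unnormalized: ∫|ψ|² dx = 1.5300, and ∫ψ*·x²·ψ dx = 0.57005, so ⟨x²⟩ = 0.57005 / 1.5300.
⟨x²⟩ = 0.37258.

0.3726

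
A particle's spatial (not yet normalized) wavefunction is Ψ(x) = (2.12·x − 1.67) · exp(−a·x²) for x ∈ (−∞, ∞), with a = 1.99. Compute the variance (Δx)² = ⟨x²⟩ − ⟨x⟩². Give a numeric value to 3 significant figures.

Compute ⟨x⟩ and ⟨x²⟩ separately, then (Δx)² = ⟨x²⟩ − ⟨x⟩².
Expand each integrand as polynomial × e^(−2ax²) and use ∫x^(2j)·e^(−2ax²) dx = (2j−1)!!/(4a)^j · √(π/(2a)), odd powers → 0; here √(π/(2a)) = 0.88845.
Normalization: ∫|Ψ|² dx = 2.9794.
⟨x⟩ = -0.26526 and ⟨x²⟩ = 0.16793.
(Δx)² = 0.16793 − (-0.26526)² = 0.097570.

0.0976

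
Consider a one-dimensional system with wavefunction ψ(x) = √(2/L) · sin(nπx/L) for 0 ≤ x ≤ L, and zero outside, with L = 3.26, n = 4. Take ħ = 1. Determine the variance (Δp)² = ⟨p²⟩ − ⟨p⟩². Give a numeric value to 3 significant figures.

Compute ⟨p⟩ and ⟨p²⟩ separately; (Δp)² = ⟨p²⟩ − ⟨p⟩².
d/dx sin(nπx/L) = (nπ/L)·cos(nπx/L) and d²/dx² sin(nπx/L) = −(nπ/L)²·sin(nπx/L); on 0 ≤ x ≤ L, ∫sin²(nπx/L) dx = L/2 and ∫sin(nπx/L)·cos(nπx/L) dx = 0.
⟨p⟩ = 0.0000 and ⟨p²⟩ = 14.859.
(Δp)² = 14.859 − (0.0000)² = 14.859.

14.9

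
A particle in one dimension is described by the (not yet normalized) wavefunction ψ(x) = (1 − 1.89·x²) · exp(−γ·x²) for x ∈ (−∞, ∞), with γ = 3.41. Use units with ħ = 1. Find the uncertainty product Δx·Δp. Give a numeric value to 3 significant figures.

0.514

Δx = √(⟨x²⟩−⟨x⟩²), Δp = √(⟨p²⟩−⟨p⟩²).
Expand each integrand as polynomial × e^(−2γx²) and use ∫x^(2j)·e^(−2γx²) dx = (2j−1)!!/(4γ)^j · √(π/(2γ)), odd powers → 0; here √(π/(2γ)) = 0.67871. Differentiate with the product rule, d/dx e^(−γx²) = −2γx·e^(−γx²).
Normalization: ∫|ψ|² dx = 0.52971.
⟨x⟩ = 0.0000, ⟨x²⟩ = 0.042892 ⇒ Δx = 0.20710.
⟨p⟩ = 0.0000, ⟨p²⟩ = 6.1672 ⇒ Δp = 2.4834.
Δx·Δp = 0.51432.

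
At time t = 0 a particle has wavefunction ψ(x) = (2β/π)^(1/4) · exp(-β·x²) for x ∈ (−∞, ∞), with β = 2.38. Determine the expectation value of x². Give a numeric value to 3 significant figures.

⟨x²⟩ = ∫ x²·|ψ|² dx (integrals over the domain).
Gaussian moments: ∫x^(2j)·e^(−2βx²) dx = (2j−1)!!/(4β)^j · √(π/(2β)), odd powers integrate to 0; here √(π/(2β)) = 0.81240.
⟨x²⟩ = 0.10504.

0.105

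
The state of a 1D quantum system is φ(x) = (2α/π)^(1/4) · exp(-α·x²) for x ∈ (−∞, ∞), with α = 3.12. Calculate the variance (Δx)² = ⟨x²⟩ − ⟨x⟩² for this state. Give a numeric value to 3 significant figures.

0.0801

Compute ⟨x⟩ and ⟨x²⟩ separately, then (Δx)² = ⟨x²⟩ − ⟨x⟩².
Gaussian moments: ∫x^(2j)·e^(−2αx²) dx = (2j−1)!!/(4α)^j · √(π/(2α)), odd powers integrate to 0; here √(π/(2α)) = 0.70955.
⟨x⟩ = 0.0000 and ⟨x²⟩ = 0.080128.
(Δx)² = 0.080128 − (0.0000)² = 0.080128.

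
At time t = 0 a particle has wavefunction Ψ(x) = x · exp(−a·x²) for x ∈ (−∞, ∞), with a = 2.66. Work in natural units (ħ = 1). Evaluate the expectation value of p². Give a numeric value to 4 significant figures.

p² Ψ = −ħ² d²Ψ/dx²; ⟨p²⟩ = −ħ² ∫ Ψ*·Ψ'' dx / ∫|Ψ|² dx.
Expand each integrand as polynomial × e^(−2ax²) and use ∫x^(2j)·e^(−2ax²) dx = (2j−1)!!/(4a)^j · √(π/(2a)), odd powers → 0; here √(π/(2a)) = 0.76846. Differentiate with the product rule, d/dx e^(−ax²) = −2ax·e^(−ax²).
State is unnormalized: ∫|Ψ|² dx = 0.072223, and ∫Ψ*·(−ħ² Ψ'') dx = 0.57634, so ⟨p²⟩ = 0.57634 / 0.072223.
⟨p²⟩ = 7.9800.

7.980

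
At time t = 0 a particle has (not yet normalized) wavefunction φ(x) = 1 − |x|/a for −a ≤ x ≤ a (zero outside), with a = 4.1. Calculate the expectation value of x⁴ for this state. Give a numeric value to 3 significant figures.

8.07

⟨x⁴⟩ = ∫ x⁴·|φ|² dx / ∫|φ|² dx (integrals over the domain).
φ is even, so ∫ over [−a, a] = 2∫₀ᵃ with φ = 1 − x/a there: ∫₀ᵃ (1 − x/a)² dx = a/3, ∫₀ᵃ x²(1 − x/a)² dx = a³/30, ∫₀ᵃ x⁴(1 − x/a)² dx = a⁵/105.
State is unnormalized: ∫|φ|² dx = 2.7333, and ∫φ*·x⁴·φ dx = 22.068, so ⟨x⁴⟩ = 22.068 / 2.7333.
⟨x⁴⟩ = 8.0736.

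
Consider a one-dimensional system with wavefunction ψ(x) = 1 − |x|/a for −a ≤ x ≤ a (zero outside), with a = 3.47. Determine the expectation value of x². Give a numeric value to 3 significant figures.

1.20

⟨x²⟩ = ∫ x²·|ψ|² dx / ∫|ψ|² dx (integrals over the domain).
ψ is even, so ∫ over [−a, a] = 2∫₀ᵃ with ψ = 1 − x/a there: ∫₀ᵃ (1 − x/a)² dx = a/3, ∫₀ᵃ x²(1 − x/a)² dx = a³/30, ∫₀ᵃ x⁴(1 − x/a)² dx = a⁵/105.
State is unnormalized: ∫|ψ|² dx = 2.3133, and ∫ψ*·x²·ψ dx = 2.7855, so ⟨x²⟩ = 2.7855 / 2.3133.
⟨x²⟩ = 1.2041.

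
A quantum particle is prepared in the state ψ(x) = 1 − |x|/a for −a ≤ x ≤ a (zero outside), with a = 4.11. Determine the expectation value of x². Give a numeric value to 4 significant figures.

⟨x²⟩ = ∫ x²·|ψ|² dx / ∫|ψ|² dx (integrals over the domain).
ψ is even, so ∫ over [−a, a] = 2∫₀ᵃ with ψ = 1 − x/a there: ∫₀ᵃ (1 − x/a)² dx = a/3, ∫₀ᵃ x²(1 − x/a)² dx = a³/30, ∫₀ᵃ x⁴(1 − x/a)² dx = a⁵/105.
State is unnormalized: ∫|ψ|² dx = 2.7400, and ∫ψ*·x²·ψ dx = 4.6284, so ⟨x²⟩ = 4.6284 / 2.7400.
⟨x²⟩ = 1.6892.

1.689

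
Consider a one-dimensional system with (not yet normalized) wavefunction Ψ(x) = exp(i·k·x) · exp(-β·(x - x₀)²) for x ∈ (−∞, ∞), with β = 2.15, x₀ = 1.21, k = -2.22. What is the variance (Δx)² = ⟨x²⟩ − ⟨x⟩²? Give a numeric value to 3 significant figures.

0.116

Compute ⟨x⟩ and ⟨x²⟩ separately, then (Δx)² = ⟨x²⟩ − ⟨x⟩².
Gaussian moments (u = x − x₀): ∫u^(2j)·e^(−2βu²) du = (2j−1)!!/(4β)^j · √(π/(2β)), odd powers integrate to 0; here √(π/(2β)) = 0.85475.
Normalization: ∫|Ψ|² dx = 0.85475.
⟨x⟩ = 1.2100 and ⟨x²⟩ = 1.5804.
(Δx)² = 1.5804 − (1.2100)² = 0.11628.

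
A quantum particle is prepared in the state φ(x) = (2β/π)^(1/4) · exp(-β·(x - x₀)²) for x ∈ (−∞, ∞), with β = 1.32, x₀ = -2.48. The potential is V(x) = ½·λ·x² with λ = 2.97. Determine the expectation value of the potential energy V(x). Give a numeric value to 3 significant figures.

⟨V⟩ = ∫ V(x)·|φ|² dx.
Gaussian moments (u = x − x₀): ∫u^(2j)·e^(−2βu²) du = (2j−1)!!/(4β)^j · √(π/(2β)), odd powers integrate to 0; here √(π/(2β)) = 1.0909.
⟨V⟩ = 9.4146.

9.41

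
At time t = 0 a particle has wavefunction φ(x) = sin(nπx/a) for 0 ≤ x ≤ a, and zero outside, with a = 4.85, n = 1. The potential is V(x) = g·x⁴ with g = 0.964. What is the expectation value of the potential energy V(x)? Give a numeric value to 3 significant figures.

⟨V⟩ = ∫ V(x)·|φ|² dx / ∫|φ|² dx.
With sin²θ = (1 − cos2θ)/2 on 0 ≤ x ≤ a: ∫sin²(nπx/a) dx = a/2, ∫x·sin²(nπx/a) dx = a²/4, ∫x²·sin²(nπx/a) dx = a³·(1/6 − 1/(4n²π²)); higher powers xᵏ the same way, integrating xᵏ·cos(2nπx/a) by parts.
State is unnormalized: ∫|φ|² dx = 2.4250, and ∫φ*·V(x)·φ dx = 147.56, so ⟨V⟩ = 147.56 / 2.4250.
⟨V⟩ = 60.848.

60.8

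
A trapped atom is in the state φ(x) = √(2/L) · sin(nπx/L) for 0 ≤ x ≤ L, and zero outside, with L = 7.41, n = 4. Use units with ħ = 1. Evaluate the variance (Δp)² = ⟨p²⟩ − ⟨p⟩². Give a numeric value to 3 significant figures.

2.88

Compute ⟨p⟩ and ⟨p²⟩ separately; (Δp)² = ⟨p²⟩ − ⟨p⟩².
d/dx sin(nπx/L) = (nπ/L)·cos(nπx/L) and d²/dx² sin(nπx/L) = −(nπ/L)²·sin(nπx/L); on 0 ≤ x ≤ L, ∫sin²(nπx/L) dx = L/2 and ∫sin(nπx/L)·cos(nπx/L) dx = 0.
⟨p⟩ = 0.0000 and ⟨p²⟩ = 2.8760.
(Δp)² = 2.8760 − (0.0000)² = 2.8760.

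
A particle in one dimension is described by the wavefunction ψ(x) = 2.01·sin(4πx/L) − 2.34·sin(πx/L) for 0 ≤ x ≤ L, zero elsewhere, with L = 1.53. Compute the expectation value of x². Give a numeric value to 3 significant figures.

0.742

⟨x²⟩ = ∫ x²·|ψ|² dx / ∫|ψ|² dx (integrals over the domain).
On 0 ≤ x ≤ L (j ≠ l): ∫sin²(jπx/L) dx = L/2, ∫sin(jπx/L)·sin(lπx/L) dx = 0; diagonal moments ∫x·sin²(jπx/L) dx = L²/4, ∫x²·sin²(jπx/L) dx = L³·(1/6 − 1/(4j²π²)); cross terms ∫x·sin(jπx/L)·sin(lπx/L) dx = 0 for j + l even and −4jlL²/(π²(j² − l²)²) for j + l odd, ∫x²·sin(jπx/L)·sin(lπx/L) dx = (−1)^(j+l)·4jlL³/(π²(j² − l²)²); higher powers the same way via product-to-sum and parts.
State is unnormalized: ∫|ψ|² dx = 7.2795, and ∫ψ*·x²·ψ dx = 5.4033, so ⟨x²⟩ = 5.4033 / 7.2795.
⟨x²⟩ = 0.74226.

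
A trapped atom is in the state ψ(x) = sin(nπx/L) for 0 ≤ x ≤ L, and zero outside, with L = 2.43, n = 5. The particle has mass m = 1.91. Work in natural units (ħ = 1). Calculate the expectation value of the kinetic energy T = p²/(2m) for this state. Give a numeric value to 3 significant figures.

10.9

T = −(ħ²/2m) d²/dx², so ⟨T⟩ = −(ħ²/2m) ∫ ψ*·ψ'' dx / ∫|ψ|² dx; with m = 1.91.
d/dx sin(nπx/L) = (nπ/L)·cos(nπx/L) and d²/dx² sin(nπx/L) = −(nπ/L)²·sin(nπx/L); on 0 ≤ x ≤ L, ∫sin²(nπx/L) dx = L/2 and ∫sin(nπx/L)·cos(nπx/L) dx = 0.
State is unnormalized: ∫|ψ|² dx = 1.2150, and ∫ψ*·(−ħ²/2m · ψ'') dx = 13.290, so ⟨T⟩ = 13.290 / 1.2150.
⟨T⟩ = 10.939.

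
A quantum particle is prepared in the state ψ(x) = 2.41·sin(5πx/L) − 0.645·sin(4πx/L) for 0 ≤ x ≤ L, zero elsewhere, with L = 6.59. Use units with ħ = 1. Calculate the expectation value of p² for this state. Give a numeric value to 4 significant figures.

p² ψ = −ħ² d²ψ/dx²; ⟨p²⟩ = −ħ² ∫ ψ*·ψ'' dx / ∫|ψ|² dx.
d²/dx² sin(jπx/L) = −(jπ/L)²·sin(jπx/L); on 0 ≤ x ≤ L, ∫sin²(jπx/L) dx = L/2 and ∫sin(jπx/L)·sin(lπx/L) dx = 0 for j ≠ l, so only diagonal terms survive in ∫|ψ|² and ∫ψ·ψ″; ∫ψ·ψ′ dx = [ψ²/2] between the walls = 0.
State is unnormalized: ∫|ψ|² dx = 20.508, and ∫ψ*·(−ħ² ψ'') dx = 113.72, so ⟨p²⟩ = 113.72 / 20.508.
⟨p²⟩ = 5.5449.

5.545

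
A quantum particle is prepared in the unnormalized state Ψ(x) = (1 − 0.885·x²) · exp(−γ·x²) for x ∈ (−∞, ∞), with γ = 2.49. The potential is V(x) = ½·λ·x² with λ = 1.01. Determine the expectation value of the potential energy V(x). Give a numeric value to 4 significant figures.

⟨V⟩ = ∫ V(x)·|Ψ|² dx / ∫|Ψ|² dx.
Expand each integrand as polynomial × e^(−2γx²) and use ∫x^(2j)·e^(−2γx²) dx = (2j−1)!!/(4γ)^j · √(π/(2γ)), odd powers → 0; here √(π/(2γ)) = 0.79426.
State is unnormalized: ∫|Ψ|² dx = 0.67192, and ∫Ψ*·V(x)·Ψ dx = 0.023570, so ⟨V⟩ = 0.023570 / 0.67192.
⟨V⟩ = 0.035079.

0.03508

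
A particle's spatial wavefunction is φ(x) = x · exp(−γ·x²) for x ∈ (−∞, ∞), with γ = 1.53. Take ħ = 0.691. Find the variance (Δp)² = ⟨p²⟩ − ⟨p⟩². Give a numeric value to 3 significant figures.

Compute ⟨p⟩ and ⟨p²⟩ separately; (Δp)² = ⟨p²⟩ − ⟨p⟩².
Expand each integrand as polynomial × e^(−2γx²) and use ∫x^(2j)·e^(−2γx²) dx = (2j−1)!!/(4γ)^j · √(π/(2γ)), odd powers → 0; here √(π/(2γ)) = 1.0132. Differentiate with the product rule, d/dx e^(−γx²) = −2γx·e^(−γx²).
Normalization: ∫|φ|² dx = 0.16556.
⟨p⟩ = 0.0000 and ⟨p²⟩ = 2.1916.
(Δp)² = 2.1916 − (0.0000)² = 2.1916.

2.19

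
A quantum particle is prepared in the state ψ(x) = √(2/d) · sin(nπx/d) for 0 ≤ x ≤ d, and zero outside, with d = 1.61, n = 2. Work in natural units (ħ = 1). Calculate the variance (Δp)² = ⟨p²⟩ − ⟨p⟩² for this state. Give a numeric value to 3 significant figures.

15.2

Compute ⟨p⟩ and ⟨p²⟩ separately; (Δp)² = ⟨p²⟩ − ⟨p⟩².
d/dx sin(nπx/d) = (nπ/d)·cos(nπx/d) and d²/dx² sin(nπx/d) = −(nπ/d)²·sin(nπx/d); on 0 ≤ x ≤ d, ∫sin²(nπx/d) dx = d/2 and ∫sin(nπx/d)·cos(nπx/d) dx = 0.
⟨p⟩ = 0.0000 and ⟨p²⟩ = 15.230.
(Δp)² = 15.230 − (0.0000)² = 15.230.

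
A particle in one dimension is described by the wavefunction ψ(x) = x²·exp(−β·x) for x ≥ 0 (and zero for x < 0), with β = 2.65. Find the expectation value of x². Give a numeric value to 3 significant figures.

1.07

⟨x²⟩ = ∫ x²·|ψ|² dx / ∫|ψ|² dx (integrals over the domain).
Every integrand reduces to terms xʲ·e^(−2βx) on [0, ∞); use ∫₀^∞ xʲ·e^(−2βx) dx = j!/(2β)^(j+1).
State is unnormalized: ∫|ψ|² dx = 0.0057389, and ∫ψ*·x²·ψ dx = 0.0061292, so ⟨x²⟩ = 0.0061292 / 0.0057389.
⟨x²⟩ = 1.0680.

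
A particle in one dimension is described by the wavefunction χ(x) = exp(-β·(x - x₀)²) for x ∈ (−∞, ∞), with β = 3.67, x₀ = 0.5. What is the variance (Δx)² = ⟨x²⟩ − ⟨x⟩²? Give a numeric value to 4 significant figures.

Compute ⟨x⟩ and ⟨x²⟩ separately, then (Δx)² = ⟨x²⟩ − ⟨x⟩².
Gaussian moments (u = x − x₀): ∫u^(2j)·e^(−2βu²) du = (2j−1)!!/(4β)^j · √(π/(2β)), odd powers integrate to 0; here √(π/(2β)) = 0.65422.
Normalization: ∫|χ|² dx = 0.65422.
⟨x⟩ = 0.50000 and ⟨x²⟩ = 0.31812.
(Δx)² = 0.31812 − (0.50000)² = 0.068120.

0.06812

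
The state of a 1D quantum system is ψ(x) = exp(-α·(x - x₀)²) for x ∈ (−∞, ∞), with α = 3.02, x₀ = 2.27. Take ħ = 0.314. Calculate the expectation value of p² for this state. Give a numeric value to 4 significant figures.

0.2978

p² ψ = −ħ² d²ψ/dx²; ⟨p²⟩ = −ħ² ∫ ψ*·ψ'' dx / ∫|ψ|² dx.
Gaussian moments (u = x − x₀): ∫u^(2j)·e^(−2αu²) du = (2j−1)!!/(4α)^j · √(π/(2α)), odd powers integrate to 0; here √(π/(2α)) = 0.72120. Derivatives: d/dx e^(−αu²) = −2αu·e^(−αu²), d²/dx² e^(−αu²) = (4α²u² − 2α)·e^(−αu²).
State is unnormalized: ∫|ψ|² dx = 0.72120, and ∫ψ*·(−ħ² ψ'') dx = 0.21474, so ⟨p²⟩ = 0.21474 / 0.72120.
⟨p²⟩ = 0.29776.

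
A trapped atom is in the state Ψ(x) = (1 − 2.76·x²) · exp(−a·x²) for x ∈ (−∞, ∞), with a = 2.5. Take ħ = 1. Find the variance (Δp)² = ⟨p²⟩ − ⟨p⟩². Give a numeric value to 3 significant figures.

7.71

Compute ⟨p⟩ and ⟨p²⟩ separately; (Δp)² = ⟨p²⟩ − ⟨p⟩².
Expand each integrand as polynomial × e^(−2ax²) and use ∫x^(2j)·e^(−2ax²) dx = (2j−1)!!/(4a)^j · √(π/(2a)), odd powers → 0; here √(π/(2a)) = 0.79267. Differentiate with the product rule, d/dx e^(−ax²) = −2ax·e^(−ax²).
Normalization: ∫|Ψ|² dx = 0.53626.
⟨p⟩ = 0.0000 and ⟨p²⟩ = 7.7056.
(Δp)² = 7.7056 − (0.0000)² = 7.7056.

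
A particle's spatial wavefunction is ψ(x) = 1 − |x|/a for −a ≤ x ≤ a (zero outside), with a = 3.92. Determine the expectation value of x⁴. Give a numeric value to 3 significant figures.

⟨x⁴⟩ = ∫ x⁴·|ψ|² dx / ∫|ψ|² dx (integrals over the domain).
ψ is even, so ∫ over [−a, a] = 2∫₀ᵃ with ψ = 1 − x/a there: ∫₀ᵃ (1 − x/a)² dx = a/3, ∫₀ᵃ x²(1 − x/a)² dx = a³/30, ∫₀ᵃ x⁴(1 − x/a)² dx = a⁵/105.
State is unnormalized: ∫|ψ|² dx = 2.6133, and ∫ψ*·x⁴·ψ dx = 17.631, so ⟨x⁴⟩ = 17.631 / 2.6133.
⟨x⁴⟩ = 6.7465.

6.75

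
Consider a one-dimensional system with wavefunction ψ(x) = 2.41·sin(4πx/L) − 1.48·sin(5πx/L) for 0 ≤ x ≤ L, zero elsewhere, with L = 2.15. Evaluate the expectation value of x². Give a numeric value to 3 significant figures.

2.35

⟨x²⟩ = ∫ x²·|ψ|² dx / ∫|ψ|² dx (integrals over the domain).
On 0 ≤ x ≤ L (j ≠ l): ∫sin²(jπx/L) dx = L/2, ∫sin(jπx/L)·sin(lπx/L) dx = 0; diagonal moments ∫x·sin²(jπx/L) dx = L²/4, ∫x²·sin²(jπx/L) dx = L³·(1/6 − 1/(4j²π²)); cross terms ∫x·sin(jπx/L)·sin(lπx/L) dx = 0 for j + l even and −4jlL²/(π²(j² − l²)²) for j + l odd, ∫x²·sin(jπx/L)·sin(lπx/L) dx = (−1)^(j+l)·4jlL³/(π²(j² − l²)²); higher powers the same way via product-to-sum and parts.
State is unnormalized: ∫|ψ|² dx = 8.5984, and ∫ψ*·x²·ψ dx = 20.230, so ⟨x²⟩ = 20.230 / 8.5984.
⟨x²⟩ = 2.3528.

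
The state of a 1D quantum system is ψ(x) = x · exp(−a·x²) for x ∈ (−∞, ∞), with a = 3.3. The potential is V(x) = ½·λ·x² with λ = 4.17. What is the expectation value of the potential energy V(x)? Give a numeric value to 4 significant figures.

0.4739

⟨V⟩ = ∫ V(x)·|ψ|² dx / ∫|ψ|² dx.
Expand each integrand as polynomial × e^(−2ax²) and use ∫x^(2j)·e^(−2ax²) dx = (2j−1)!!/(4a)^j · √(π/(2a)), odd powers → 0; here √(π/(2a)) = 0.68993.
State is unnormalized: ∫|ψ|² dx = 0.052267, and ∫ψ*·V(x)·ψ dx = 0.024768, so ⟨V⟩ = 0.024768 / 0.052267.
⟨V⟩ = 0.47386.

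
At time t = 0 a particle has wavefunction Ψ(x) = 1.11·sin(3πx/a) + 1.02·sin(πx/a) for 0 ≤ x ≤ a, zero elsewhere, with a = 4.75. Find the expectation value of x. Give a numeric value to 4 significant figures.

2.375

⟨x⟩ = ∫ x·|Ψ|² dx / ∫|Ψ|² dx (integrals over the domain).
On 0 ≤ x ≤ a (j ≠ l): ∫sin²(jπx/a) dx = a/2, ∫sin(jπx/a)·sin(lπx/a) dx = 0; diagonal moments ∫x·sin²(jπx/a) dx = a²/4, ∫x²·sin²(jπx/a) dx = a³·(1/6 − 1/(4j²π²)); cross terms ∫x·sin(jπx/a)·sin(lπx/a) dx = 0 for j + l even and −4jla²/(π²(j² − l²)²) for j + l odd, ∫x²·sin(jπx/a)·sin(lπx/a) dx = (−1)^(j+l)·4jla³/(π²(j² − l²)²); higher powers the same way via product-to-sum and parts.
State is unnormalized: ∫|Ψ|² dx = 5.3972, and ∫Ψ*·x·Ψ dx = 12.818, so ⟨x⟩ = 12.818 / 5.3972.
⟨x⟩ = 2.3750.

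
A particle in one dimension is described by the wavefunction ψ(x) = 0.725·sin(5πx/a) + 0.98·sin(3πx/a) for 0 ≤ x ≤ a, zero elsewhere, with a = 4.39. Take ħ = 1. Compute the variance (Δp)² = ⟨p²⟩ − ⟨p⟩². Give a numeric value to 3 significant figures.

7.51

Compute ⟨p⟩ and ⟨p²⟩ separately; (Δp)² = ⟨p²⟩ − ⟨p⟩².
d²/dx² sin(jπx/a) = −(jπ/a)²·sin(jπx/a); on 0 ≤ x ≤ a, ∫sin²(jπx/a) dx = a/2 and ∫sin(jπx/a)·sin(lπx/a) dx = 0 for j ≠ l, so only diagonal terms survive in ∫|ψ|² and ∫ψ·ψ″; ∫ψ·ψ′ dx = [ψ²/2] between the walls = 0.
Normalization: ∫|ψ|² dx = 3.2618.
⟨p⟩ = 0.0000 and ⟨p²⟩ = 7.5074.
(Δp)² = 7.5074 − (0.0000)² = 7.5074.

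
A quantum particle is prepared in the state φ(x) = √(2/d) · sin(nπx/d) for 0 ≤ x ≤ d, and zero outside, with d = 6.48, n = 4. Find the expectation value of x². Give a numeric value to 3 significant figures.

⟨x²⟩ = ∫ x²·|φ|² dx (integrals over the domain).
With sin²θ = (1 − cos2θ)/2 on 0 ≤ x ≤ d: ∫sin²(nπx/d) dx = d/2, ∫x·sin²(nπx/d) dx = d²/4, ∫x²·sin²(nπx/d) dx = d³·(1/6 − 1/(4n²π²)); higher powers xᵏ the same way, integrating xᵏ·cos(2nπx/d) by parts.
⟨x²⟩ = 13.864.

13.9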